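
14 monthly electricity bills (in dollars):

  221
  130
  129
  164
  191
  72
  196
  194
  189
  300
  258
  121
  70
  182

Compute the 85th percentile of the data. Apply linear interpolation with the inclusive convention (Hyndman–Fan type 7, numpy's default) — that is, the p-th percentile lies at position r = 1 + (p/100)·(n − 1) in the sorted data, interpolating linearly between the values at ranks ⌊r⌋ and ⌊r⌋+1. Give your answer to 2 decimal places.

Sorted: 70, 72, 121, 129, 130, 164, 182, 189, 191, 194, 196, 221, 258, 300.
n = 14.
r = 1 + (85/100)·(14 − 1) = 1 + 11.05 = 12.05.
Rank 12 is 221 and rank 13 is 258.
Interpolate: 221 + 0.05·(258 − 221) = 221 + 0.05·37 = 222.85.

222.85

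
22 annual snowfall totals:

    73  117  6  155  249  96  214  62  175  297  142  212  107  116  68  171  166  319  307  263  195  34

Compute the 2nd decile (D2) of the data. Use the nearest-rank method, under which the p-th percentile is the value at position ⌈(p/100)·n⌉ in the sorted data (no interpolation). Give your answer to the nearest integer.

Sorted: 6, 34, 62, 68, 73, 96, 107, 116, 117, 142, 155, 166, 171, 175, 195, 212, 214, 249, 263, 297, 307, 319.
n = 22.
Position = ⌈20/100 · 22⌉ = ⌈4.4⌉ = 5.
The value at rank 5 is 73.

73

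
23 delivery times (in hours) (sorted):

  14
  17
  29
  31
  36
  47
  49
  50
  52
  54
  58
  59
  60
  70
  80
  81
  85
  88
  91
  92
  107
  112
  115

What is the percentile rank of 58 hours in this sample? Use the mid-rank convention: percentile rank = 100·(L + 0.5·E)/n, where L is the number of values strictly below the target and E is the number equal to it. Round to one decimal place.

Count below 58: L = 10; count equal: E = 1; n = 23.
Percentile rank = 100·(10 + 0.5·1)/23 = 100·10.5/23 = 45.65.

45.7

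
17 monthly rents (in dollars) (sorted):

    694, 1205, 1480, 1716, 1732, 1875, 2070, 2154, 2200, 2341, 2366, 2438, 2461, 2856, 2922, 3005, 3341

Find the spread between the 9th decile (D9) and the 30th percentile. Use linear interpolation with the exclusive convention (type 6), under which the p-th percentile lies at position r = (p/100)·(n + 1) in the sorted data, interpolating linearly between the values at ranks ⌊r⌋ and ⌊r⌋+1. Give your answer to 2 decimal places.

n = 17.
P30: r = 5.4; ranks 5–6 are 1732, 1875; interpolating gives 1789.2.
P90: r = 16.2; ranks 16–17 are 3005, 3341; interpolating gives 3072.2.
Difference: 3072.2 − 1789.2 = 1283.

1283.00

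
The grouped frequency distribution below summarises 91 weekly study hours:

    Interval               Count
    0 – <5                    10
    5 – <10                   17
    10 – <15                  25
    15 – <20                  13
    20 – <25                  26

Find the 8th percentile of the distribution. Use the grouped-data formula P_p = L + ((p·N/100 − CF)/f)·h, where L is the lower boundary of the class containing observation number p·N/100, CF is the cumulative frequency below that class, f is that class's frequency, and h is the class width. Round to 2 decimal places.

3.64

N = 91; target position k = 8/100 · 91 = 7.28.
Cumulative frequencies: 10, 27, 52, 65, 91.
Observation 7.28 falls in the class 0 – <5.
L = 0, CF = 0, f = 10, h = 5.
P8 = 0 + ((7.28 − 0)/10)·5 = 0 + 3.64 = 3.64.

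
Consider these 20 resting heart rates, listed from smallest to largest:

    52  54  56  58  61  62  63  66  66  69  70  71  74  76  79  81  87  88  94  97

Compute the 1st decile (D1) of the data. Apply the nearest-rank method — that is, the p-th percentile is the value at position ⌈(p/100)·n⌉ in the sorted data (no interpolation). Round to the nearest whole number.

n = 20.
Position = ⌈10/100 · 20⌉ = ⌈2⌉ = 2.
The value at rank 2 is 54.

54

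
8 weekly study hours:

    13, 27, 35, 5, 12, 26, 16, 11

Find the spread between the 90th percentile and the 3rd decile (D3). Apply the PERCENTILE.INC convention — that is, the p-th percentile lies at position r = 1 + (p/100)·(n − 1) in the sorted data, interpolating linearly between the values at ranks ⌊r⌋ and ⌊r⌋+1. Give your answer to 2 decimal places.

Sorted: 5, 11, 12, 13, 16, 26, 27, 35.
n = 8.
P30: r = 3.1; ranks 3–4 are 12, 13; interpolating gives 12.1.
P90: r = 7.3; ranks 7–8 are 27, 35; interpolating gives 29.4.
Difference: 29.4 − 12.1 = 17.3.

17.30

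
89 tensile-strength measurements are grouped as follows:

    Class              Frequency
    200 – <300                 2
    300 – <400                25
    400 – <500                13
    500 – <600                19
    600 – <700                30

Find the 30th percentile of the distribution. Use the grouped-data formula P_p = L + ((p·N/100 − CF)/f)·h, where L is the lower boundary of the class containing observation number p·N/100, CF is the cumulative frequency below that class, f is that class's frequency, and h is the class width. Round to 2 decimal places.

N = 89; target position k = 30/100 · 89 = 26.7.
Cumulative frequencies: 2, 27, 40, 59, 89.
Observation 26.7 falls in the class 300 – <400.
L = 300, CF = 2, f = 25, h = 100.
P30 = 300 + ((26.7 − 2)/25)·100 = 300 + 98.8 = 398.8.

398.80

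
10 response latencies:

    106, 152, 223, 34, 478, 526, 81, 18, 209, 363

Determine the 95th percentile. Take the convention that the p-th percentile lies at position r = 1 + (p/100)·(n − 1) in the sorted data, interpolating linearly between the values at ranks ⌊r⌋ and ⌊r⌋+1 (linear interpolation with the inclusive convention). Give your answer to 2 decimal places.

Sorted: 18, 34, 81, 106, 152, 209, 223, 363, 478, 526.
n = 10.
r = 1 + (95/100)·(10 − 1) = 1 + 8.55 = 9.55.
Rank 9 is 478 and rank 10 is 526.
Interpolate: 478 + 0.55·(526 − 478) = 478 + 0.55·48 = 504.4.

504.40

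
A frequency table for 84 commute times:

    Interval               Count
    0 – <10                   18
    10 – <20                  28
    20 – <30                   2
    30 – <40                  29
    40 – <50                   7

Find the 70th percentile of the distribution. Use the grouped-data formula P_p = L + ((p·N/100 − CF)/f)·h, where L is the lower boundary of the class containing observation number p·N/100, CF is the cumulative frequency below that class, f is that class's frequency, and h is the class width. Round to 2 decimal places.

N = 84; target position k = 70/100 · 84 = 58.8.
Cumulative frequencies: 18, 46, 48, 77, 84.
Observation 58.8 falls in the class 30 – <40.
L = 30, CF = 48, f = 29, h = 10.
P70 = 30 + ((58.8 − 48)/29)·10 = 30 + 3.72414 = 33.7241.

33.72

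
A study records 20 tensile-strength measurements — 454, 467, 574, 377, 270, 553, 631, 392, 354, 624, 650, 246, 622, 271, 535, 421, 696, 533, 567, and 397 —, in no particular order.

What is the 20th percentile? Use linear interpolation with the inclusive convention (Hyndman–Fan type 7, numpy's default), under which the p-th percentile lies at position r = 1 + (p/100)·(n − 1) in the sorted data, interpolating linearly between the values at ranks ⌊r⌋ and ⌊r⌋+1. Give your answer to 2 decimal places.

372.40

Sorted: 246, 270, 271, 354, 377, 392, 397, 421, 454, 467, 533, 535, 553, 567, 574, 622, 624, 631, 650, 696.
n = 20.
r = 1 + (20/100)·(20 − 1) = 1 + 3.8 = 4.8.
Rank 4 is 354 and rank 5 is 377.
Interpolate: 354 + 0.8·(377 − 354) = 354 + 0.8·23 = 372.4.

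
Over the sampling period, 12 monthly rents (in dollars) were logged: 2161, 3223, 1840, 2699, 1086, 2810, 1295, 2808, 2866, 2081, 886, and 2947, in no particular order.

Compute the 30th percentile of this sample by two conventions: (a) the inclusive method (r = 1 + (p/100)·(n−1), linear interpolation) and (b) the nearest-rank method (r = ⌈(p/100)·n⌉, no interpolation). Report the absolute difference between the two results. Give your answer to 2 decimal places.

72.30

Sorted: 886, 1086, 1295, 1840, 2081, 2161, 2699, 2808, 2810, 2866, 2947, 3223.
n = 12.
(a) r = 4.3; between ranks 4 (1840) and 5 (2081): 1912.3.
(b) the nearest-rank method: rank 4 → 1840.
|1912.3 − 1840| = 72.3.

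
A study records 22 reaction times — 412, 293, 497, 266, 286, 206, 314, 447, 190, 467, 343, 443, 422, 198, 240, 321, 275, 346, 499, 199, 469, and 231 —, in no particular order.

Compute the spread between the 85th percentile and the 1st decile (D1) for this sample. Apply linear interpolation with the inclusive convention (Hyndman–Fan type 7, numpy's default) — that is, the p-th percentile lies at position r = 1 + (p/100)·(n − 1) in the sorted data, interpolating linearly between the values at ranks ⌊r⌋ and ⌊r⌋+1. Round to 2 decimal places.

Sorted: 190, 198, 199, 206, 231, 240, 266, 275, 286, 293, 314, 321, 343, 346, 412, 422, 443, 447, 467, 469, 497, 499.
n = 22.
P10: r = 3.1; ranks 3–4 are 199, 206; interpolating gives 199.7.
P85: r = 18.85; ranks 18–19 are 447, 467; interpolating gives 464.
Difference: 464 − 199.7 = 264.3.

264.30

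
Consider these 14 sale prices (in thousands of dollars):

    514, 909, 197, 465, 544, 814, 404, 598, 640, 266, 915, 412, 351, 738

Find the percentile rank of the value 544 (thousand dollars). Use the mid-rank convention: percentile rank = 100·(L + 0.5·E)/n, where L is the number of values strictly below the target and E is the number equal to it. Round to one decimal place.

53.6

Sorted: 197, 266, 351, 404, 412, 465, 514, 544, 598, 640, 738, 814, 909, 915.
Count below 544: L = 7; count equal: E = 1; n = 14.
Percentile rank = 100·(7 + 0.5·1)/14 = 100·7.5/14 = 53.57.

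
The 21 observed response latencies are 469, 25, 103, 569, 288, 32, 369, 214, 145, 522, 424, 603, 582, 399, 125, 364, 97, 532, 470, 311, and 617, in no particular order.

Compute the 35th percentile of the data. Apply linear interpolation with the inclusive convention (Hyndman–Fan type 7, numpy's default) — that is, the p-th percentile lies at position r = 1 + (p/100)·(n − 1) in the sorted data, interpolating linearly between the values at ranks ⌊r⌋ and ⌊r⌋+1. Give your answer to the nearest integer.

288

Sorted: 25, 32, 97, 103, 125, 145, 214, 288, 311, 364, 369, 399, 424, 469, 470, 522, 532, 569, 582, 603, 617.
n = 21.
r = 1 + (35/100)·(21 − 1) = 1 + 7 = 8.
r is an integer, so P35 is the value at rank 8: 288.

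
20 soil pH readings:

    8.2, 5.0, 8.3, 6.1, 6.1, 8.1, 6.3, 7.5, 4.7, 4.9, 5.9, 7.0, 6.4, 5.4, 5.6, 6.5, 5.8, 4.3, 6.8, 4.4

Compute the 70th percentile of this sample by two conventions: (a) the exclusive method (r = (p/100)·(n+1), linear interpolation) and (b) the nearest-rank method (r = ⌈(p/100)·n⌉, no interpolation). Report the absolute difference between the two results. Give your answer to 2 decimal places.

Sorted: 4.3, 4.4, 4.7, 4.9, 5.0, 5.4, 5.6, 5.8, 5.9, 6.1, 6.1, 6.3, 6.4, 6.5, 6.8, 7.0, 7.5, 8.1, 8.2, 8.3.
n = 20.
(a) r = 14.7; between ranks 14 (6.5) and 15 (6.8): 6.71.
(b) the nearest-rank method: rank 14 → 6.5.
|6.71 − 6.5| = 0.21.

0.21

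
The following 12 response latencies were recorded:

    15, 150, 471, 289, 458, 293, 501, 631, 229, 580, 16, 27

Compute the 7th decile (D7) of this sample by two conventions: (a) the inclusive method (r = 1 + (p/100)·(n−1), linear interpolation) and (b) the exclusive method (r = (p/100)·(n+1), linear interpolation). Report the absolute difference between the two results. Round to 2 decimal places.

Sorted: 15, 16, 27, 150, 229, 289, 293, 458, 471, 501, 580, 631.
n = 12.
(a) r = 8.7; between ranks 8 (458) and 9 (471): 467.1.
(b) r = 9.1; between ranks 9 (471) and 10 (501): 474.
|467.1 − 474| = 6.9.

6.90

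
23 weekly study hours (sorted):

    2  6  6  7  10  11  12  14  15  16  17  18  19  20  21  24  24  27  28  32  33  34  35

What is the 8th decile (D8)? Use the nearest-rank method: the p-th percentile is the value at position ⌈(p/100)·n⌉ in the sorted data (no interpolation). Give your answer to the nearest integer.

28

n = 23.
Position = ⌈80/100 · 23⌉ = ⌈18.4⌉ = 19.
The value at rank 19 is 28.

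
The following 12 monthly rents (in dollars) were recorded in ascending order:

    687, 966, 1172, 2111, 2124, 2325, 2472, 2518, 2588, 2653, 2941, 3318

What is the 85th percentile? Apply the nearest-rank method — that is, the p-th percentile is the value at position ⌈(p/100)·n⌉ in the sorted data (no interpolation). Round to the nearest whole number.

2941

n = 12.
Position = ⌈85/100 · 12⌉ = ⌈10.2⌉ = 11.
The value at rank 11 is 2941.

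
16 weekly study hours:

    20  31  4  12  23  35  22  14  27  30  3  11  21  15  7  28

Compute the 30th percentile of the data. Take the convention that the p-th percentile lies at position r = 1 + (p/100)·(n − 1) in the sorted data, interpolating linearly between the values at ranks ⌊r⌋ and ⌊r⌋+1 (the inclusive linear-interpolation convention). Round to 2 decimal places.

13.00

Sorted: 3, 4, 7, 11, 12, 14, 15, 20, 21, 22, 23, 27, 28, 30, 31, 35.
n = 16.
r = 1 + (30/100)·(16 − 1) = 1 + 4.5 = 5.5.
Rank 5 is 12 and rank 6 is 14.
Interpolate: 12 + 0.5·(14 − 12) = 12 + 0.5·2 = 13.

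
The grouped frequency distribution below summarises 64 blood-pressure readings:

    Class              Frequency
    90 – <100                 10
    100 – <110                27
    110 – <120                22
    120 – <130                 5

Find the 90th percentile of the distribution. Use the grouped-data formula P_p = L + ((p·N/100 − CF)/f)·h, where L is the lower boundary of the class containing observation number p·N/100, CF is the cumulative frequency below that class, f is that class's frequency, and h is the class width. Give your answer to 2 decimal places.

N = 64; target position k = 90/100 · 64 = 57.6.
Cumulative frequencies: 10, 37, 59, 64.
Observation 57.6 falls in the class 110 – <120.
L = 110, CF = 37, f = 22, h = 10.
P90 = 110 + ((57.6 − 37)/22)·10 = 110 + 9.36364 = 119.364.

119.36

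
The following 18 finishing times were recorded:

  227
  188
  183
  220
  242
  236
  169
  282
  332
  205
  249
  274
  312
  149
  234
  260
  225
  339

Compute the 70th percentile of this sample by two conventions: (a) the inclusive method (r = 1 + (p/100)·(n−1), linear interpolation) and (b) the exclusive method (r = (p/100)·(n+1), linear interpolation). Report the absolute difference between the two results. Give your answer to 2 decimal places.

Sorted: 149, 169, 183, 188, 205, 220, 225, 227, 234, 236, 242, 249, 260, 274, 282, 312, 332, 339.
n = 18.
(a) r = 12.9; between ranks 12 (249) and 13 (260): 258.9.
(b) r = 13.3; between ranks 13 (260) and 14 (274): 264.2.
|258.9 − 264.2| = 5.3.

5.30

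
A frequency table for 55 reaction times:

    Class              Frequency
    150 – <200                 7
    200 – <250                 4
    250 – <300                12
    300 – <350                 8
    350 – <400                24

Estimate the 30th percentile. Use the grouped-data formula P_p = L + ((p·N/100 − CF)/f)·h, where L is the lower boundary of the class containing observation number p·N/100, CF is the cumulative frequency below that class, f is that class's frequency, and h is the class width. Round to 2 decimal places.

272.92

N = 55; target position k = 30/100 · 55 = 16.5.
Cumulative frequencies: 7, 11, 23, 31, 55.
Observation 16.5 falls in the class 250 – <300.
L = 250, CF = 11, f = 12, h = 50.
P30 = 250 + ((16.5 − 11)/12)·50 = 250 + 22.9167 = 272.917.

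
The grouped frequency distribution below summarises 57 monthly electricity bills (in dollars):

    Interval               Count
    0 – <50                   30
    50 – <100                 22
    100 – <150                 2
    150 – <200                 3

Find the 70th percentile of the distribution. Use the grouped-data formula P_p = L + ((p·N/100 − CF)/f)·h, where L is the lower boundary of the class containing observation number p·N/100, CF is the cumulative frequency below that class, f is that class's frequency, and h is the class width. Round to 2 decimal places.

72.50

N = 57; target position k = 70/100 · 57 = 39.9.
Cumulative frequencies: 30, 52, 54, 57.
Observation 39.9 falls in the class 50 – <100.
L = 50, CF = 30, f = 22, h = 50.
P70 = 50 + ((39.9 − 30)/22)·50 = 50 + 22.5 = 72.5.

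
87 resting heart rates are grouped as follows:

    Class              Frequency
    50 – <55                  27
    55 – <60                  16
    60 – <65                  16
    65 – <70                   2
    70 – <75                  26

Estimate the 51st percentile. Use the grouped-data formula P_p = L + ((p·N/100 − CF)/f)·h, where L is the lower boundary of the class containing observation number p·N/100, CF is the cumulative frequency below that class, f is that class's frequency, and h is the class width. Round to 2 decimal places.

60.43

N = 87; target position k = 51/100 · 87 = 44.37.
Cumulative frequencies: 27, 43, 59, 61, 87.
Observation 44.37 falls in the class 60 – <65.
L = 60, CF = 43, f = 16, h = 5.
P51 = 60 + ((44.37 − 43)/16)·5 = 60 + 0.428125 = 60.4281.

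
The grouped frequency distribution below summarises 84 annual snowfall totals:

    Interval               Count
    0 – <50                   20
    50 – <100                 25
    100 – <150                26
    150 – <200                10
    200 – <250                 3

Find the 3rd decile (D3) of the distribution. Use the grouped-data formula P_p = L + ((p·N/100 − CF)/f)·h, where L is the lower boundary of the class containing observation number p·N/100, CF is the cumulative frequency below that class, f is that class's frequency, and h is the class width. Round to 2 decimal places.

60.40

N = 84; target position k = 30/100 · 84 = 25.2.
Cumulative frequencies: 20, 45, 71, 81, 84.
Observation 25.2 falls in the class 50 – <100.
L = 50, CF = 20, f = 25, h = 50.
P30 = 50 + ((25.2 − 20)/25)·50 = 50 + 10.4 = 60.4.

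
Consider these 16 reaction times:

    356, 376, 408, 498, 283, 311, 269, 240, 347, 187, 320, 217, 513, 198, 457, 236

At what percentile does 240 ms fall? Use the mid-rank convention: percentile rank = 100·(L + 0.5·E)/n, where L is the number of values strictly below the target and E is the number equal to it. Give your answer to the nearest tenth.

Sorted: 187, 198, 217, 236, 240, 269, 283, 311, 320, 347, 356, 376, 408, 457, 498, 513.
Count below 240: L = 4; count equal: E = 1; n = 16.
Percentile rank = 100·(4 + 0.5·1)/16 = 100·4.5/16 = 28.12.

28.1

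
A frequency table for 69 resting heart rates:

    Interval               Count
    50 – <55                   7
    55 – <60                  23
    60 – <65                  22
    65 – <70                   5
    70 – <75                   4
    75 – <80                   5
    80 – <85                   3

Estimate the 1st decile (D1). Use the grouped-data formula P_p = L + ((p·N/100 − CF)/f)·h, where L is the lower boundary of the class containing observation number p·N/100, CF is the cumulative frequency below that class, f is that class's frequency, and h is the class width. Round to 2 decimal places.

54.93

N = 69; target position k = 10/100 · 69 = 6.9.
Cumulative frequencies: 7, 30, 52, 57, 61, 66, 69.
Observation 6.9 falls in the class 50 – <55.
L = 50, CF = 0, f = 7, h = 5.
P10 = 50 + ((6.9 − 0)/7)·5 = 50 + 4.92857 = 54.9286.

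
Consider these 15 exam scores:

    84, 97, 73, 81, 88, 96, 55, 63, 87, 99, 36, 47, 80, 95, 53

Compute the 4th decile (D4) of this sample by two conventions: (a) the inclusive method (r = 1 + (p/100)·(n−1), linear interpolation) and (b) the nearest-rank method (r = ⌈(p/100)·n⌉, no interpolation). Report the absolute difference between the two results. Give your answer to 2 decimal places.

4.20

Sorted: 36, 47, 53, 55, 63, 73, 80, 81, 84, 87, 88, 95, 96, 97, 99.
n = 15.
(a) r = 6.6; between ranks 6 (73) and 7 (80): 77.2.
(b) the nearest-rank method: rank 6 → 73.
|77.2 − 73| = 4.2.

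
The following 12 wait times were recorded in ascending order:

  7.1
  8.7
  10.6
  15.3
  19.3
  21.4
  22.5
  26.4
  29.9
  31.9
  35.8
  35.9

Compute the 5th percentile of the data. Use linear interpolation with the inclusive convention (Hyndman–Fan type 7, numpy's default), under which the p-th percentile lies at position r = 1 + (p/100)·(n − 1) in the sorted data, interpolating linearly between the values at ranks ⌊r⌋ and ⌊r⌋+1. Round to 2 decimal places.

7.98

n = 12.
r = 1 + (5/100)·(12 − 1) = 1 + 0.55 = 1.55.
Rank 1 is 7.1 and rank 2 is 8.7.
Interpolate: 7.1 + 0.55·(8.7 − 7.1) = 7.1 + 0.55·1.6 = 7.98.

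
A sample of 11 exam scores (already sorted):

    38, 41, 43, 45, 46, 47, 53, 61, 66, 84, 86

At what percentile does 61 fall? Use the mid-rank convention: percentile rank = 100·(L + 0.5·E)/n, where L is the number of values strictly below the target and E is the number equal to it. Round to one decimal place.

68.2

Count below 61: L = 7; count equal: E = 1; n = 11.
Percentile rank = 100·(7 + 0.5·1)/11 = 100·7.5/11 = 68.18.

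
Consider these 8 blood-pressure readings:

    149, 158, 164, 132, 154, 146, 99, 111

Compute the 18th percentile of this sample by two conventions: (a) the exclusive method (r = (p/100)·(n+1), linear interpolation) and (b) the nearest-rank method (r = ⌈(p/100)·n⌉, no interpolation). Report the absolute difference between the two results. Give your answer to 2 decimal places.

4.56

Sorted: 99, 111, 132, 146, 149, 154, 158, 164.
n = 8.
(a) r = 1.62; between ranks 1 (99) and 2 (111): 106.44.
(b) the nearest-rank method: rank 2 → 111.
|106.44 − 111| = 4.56.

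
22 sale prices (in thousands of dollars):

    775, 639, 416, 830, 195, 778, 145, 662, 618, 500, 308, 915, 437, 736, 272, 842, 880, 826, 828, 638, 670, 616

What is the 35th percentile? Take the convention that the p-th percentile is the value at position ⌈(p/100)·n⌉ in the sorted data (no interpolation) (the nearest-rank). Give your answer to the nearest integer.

Sorted: 145, 195, 272, 308, 416, 437, 500, 616, 618, 638, 639, 662, 670, 736, 775, 778, 826, 828, 830, 842, 880, 915.
n = 22.
Position = ⌈35/100 · 22⌉ = ⌈7.7⌉ = 8.
The value at rank 8 is 616.

616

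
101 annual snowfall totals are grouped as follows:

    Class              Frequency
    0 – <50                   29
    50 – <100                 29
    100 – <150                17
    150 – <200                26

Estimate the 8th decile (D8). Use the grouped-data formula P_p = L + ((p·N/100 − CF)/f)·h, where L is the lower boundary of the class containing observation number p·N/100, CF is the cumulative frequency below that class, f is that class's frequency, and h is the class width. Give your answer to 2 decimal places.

161.15

N = 101; target position k = 80/100 · 101 = 80.8.
Cumulative frequencies: 29, 58, 75, 101.
Observation 80.8 falls in the class 150 – <200.
L = 150, CF = 75, f = 26, h = 50.
P80 = 150 + ((80.8 − 75)/26)·50 = 150 + 11.1538 = 161.154.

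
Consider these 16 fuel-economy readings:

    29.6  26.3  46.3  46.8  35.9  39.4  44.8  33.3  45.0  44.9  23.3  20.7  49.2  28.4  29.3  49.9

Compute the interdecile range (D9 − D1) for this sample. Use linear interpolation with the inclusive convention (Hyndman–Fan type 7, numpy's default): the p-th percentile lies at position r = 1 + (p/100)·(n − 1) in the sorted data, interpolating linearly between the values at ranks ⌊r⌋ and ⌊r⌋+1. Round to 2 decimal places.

23.20

Sorted: 20.7, 23.3, 26.3, 28.4, 29.3, 29.6, 33.3, 35.9, 39.4, 44.8, 44.9, 45.0, 46.3, 46.8, 49.2, 49.9.
n = 16.
P10: r = 2.5; ranks 2–3 are 23.3, 26.3; interpolating gives 24.8.
P90: r = 14.5; ranks 14–15 are 46.8, 49.2; interpolating gives 48.
Difference: 48 − 24.8 = 23.2.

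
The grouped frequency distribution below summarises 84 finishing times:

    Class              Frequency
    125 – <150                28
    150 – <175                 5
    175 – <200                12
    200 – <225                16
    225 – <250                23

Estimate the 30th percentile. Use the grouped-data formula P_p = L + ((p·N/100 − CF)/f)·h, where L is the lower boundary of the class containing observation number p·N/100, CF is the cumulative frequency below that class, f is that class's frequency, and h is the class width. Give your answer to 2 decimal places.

N = 84; target position k = 30/100 · 84 = 25.2.
Cumulative frequencies: 28, 33, 45, 61, 84.
Observation 25.2 falls in the class 125 – <150.
L = 125, CF = 0, f = 28, h = 25.
P30 = 125 + ((25.2 − 0)/28)·25 = 125 + 22.5 = 147.5.

147.50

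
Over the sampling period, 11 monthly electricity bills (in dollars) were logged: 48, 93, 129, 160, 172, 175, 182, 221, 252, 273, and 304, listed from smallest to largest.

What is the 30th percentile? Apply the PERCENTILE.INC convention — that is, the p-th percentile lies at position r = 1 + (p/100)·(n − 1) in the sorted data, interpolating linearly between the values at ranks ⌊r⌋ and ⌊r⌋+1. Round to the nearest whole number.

160

n = 11.
r = 1 + (30/100)·(11 − 1) = 1 + 3 = 4.
r is an integer, so P30 is the value at rank 4: 160.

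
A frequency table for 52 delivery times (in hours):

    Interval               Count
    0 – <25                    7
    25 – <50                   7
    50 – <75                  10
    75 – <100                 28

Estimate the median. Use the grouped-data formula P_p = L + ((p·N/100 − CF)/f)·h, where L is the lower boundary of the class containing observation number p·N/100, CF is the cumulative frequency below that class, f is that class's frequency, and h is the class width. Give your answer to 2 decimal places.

76.79

N = 52; target position k = 50/100 · 52 = 26.
Cumulative frequencies: 7, 14, 24, 52.
Observation 26 falls in the class 75 – <100.
L = 75, CF = 24, f = 28, h = 25.
P50 = 75 + ((26 − 24)/28)·25 = 75 + 1.78571 = 76.7857.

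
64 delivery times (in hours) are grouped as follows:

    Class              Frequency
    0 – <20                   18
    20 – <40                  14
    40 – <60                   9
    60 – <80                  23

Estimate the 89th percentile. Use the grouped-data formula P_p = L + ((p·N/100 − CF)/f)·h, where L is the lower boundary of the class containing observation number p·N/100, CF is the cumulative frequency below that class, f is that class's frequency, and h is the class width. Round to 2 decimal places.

N = 64; target position k = 89/100 · 64 = 56.96.
Cumulative frequencies: 18, 32, 41, 64.
Observation 56.96 falls in the class 60 – <80.
L = 60, CF = 41, f = 23, h = 20.
P89 = 60 + ((56.96 − 41)/23)·20 = 60 + 13.8783 = 73.8783.

73.88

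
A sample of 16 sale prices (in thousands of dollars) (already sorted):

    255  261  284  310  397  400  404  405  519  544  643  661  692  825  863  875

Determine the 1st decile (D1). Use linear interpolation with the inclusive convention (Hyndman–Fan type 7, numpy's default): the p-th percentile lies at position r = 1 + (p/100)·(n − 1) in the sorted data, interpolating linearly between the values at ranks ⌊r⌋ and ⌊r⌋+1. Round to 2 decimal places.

272.50

n = 16.
r = 1 + (10/100)·(16 − 1) = 1 + 1.5 = 2.5.
Rank 2 is 261 and rank 3 is 284.
Interpolate: 261 + 0.5·(284 − 261) = 261 + 0.5·23 = 272.5.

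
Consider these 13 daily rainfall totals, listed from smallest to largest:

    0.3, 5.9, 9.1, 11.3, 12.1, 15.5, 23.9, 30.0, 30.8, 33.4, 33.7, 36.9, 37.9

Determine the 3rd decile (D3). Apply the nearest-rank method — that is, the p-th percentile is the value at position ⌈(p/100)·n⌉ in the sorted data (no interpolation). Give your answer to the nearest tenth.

n = 13.
Position = ⌈30/100 · 13⌉ = ⌈3.9⌉ = 4.
The value at rank 4 is 11.3.

11.3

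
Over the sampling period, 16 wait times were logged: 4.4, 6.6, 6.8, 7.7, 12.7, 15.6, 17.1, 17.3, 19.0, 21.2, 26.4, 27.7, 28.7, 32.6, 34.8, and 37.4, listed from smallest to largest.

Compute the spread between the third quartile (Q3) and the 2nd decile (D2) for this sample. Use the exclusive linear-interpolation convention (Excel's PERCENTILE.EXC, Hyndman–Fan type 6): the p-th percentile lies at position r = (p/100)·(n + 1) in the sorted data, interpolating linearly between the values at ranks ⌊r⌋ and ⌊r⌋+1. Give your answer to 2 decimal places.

n = 16.
P20: r = 3.4; ranks 3–4 are 6.8, 7.7; interpolating gives 7.16.
P75: r = 12.75; ranks 12–13 are 27.7, 28.7; interpolating gives 28.45.
Difference: 28.45 − 7.16 = 21.29.

21.29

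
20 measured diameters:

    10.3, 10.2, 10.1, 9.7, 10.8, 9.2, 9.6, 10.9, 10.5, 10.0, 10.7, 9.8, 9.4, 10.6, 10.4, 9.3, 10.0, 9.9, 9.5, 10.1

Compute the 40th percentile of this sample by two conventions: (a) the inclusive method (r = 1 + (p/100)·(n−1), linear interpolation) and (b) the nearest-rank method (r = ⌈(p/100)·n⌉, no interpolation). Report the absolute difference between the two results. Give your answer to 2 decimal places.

0.06

Sorted: 9.2, 9.3, 9.4, 9.5, 9.6, 9.7, 9.8, 9.9, 10.0, 10.0, 10.1, 10.1, 10.2, 10.3, 10.4, 10.5, 10.6, 10.7, 10.8, 10.9.
n = 20.
(a) r = 8.6; between ranks 8 (9.9) and 9 (10.0): 9.96.
(b) the nearest-rank method: rank 8 → 9.9.
|9.96 − 9.9| = 0.06.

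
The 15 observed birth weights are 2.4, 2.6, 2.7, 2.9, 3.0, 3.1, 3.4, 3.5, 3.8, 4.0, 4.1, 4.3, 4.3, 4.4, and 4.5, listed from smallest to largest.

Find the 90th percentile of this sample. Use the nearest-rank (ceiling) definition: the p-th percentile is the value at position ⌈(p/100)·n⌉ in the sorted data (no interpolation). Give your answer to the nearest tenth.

4.4

n = 15.
Position = ⌈90/100 · 15⌉ = ⌈13.5⌉ = 14.
The value at rank 14 is 4.4.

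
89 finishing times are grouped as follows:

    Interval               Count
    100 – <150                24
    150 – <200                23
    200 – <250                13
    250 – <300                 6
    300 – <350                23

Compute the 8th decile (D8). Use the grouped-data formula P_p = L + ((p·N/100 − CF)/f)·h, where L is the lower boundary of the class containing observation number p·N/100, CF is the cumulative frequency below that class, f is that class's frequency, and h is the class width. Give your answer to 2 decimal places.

311.30

N = 89; target position k = 80/100 · 89 = 71.2.
Cumulative frequencies: 24, 47, 60, 66, 89.
Observation 71.2 falls in the class 300 – <350.
L = 300, CF = 66, f = 23, h = 50.
P80 = 300 + ((71.2 − 66)/23)·50 = 300 + 11.3043 = 311.304.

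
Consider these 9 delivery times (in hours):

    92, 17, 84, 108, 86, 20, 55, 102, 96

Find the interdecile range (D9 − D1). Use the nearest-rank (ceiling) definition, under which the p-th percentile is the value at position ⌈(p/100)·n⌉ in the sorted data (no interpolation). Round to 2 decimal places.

Sorted: 17, 20, 55, 84, 86, 92, 96, 102, 108.
n = 9.
P10: rank ⌈10/100·9⌉ = 1 → 17.
P90: rank ⌈90/100·9⌉ = 9 → 108.
Difference: 108 − 17 = 91.

91.00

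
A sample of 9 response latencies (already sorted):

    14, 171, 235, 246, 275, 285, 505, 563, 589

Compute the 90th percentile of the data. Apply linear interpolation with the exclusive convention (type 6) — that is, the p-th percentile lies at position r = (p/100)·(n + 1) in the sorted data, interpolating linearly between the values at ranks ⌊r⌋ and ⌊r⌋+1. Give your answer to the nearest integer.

n = 9.
r = (90/100)·(9 + 1) = 9.
r is an integer, so P90 is the value at rank 9: 589.

589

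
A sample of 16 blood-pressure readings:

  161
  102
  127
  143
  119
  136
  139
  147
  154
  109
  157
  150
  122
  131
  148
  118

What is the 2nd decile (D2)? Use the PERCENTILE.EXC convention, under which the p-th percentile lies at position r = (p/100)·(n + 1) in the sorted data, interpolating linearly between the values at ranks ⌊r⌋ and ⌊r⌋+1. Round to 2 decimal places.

Sorted: 102, 109, 118, 119, 122, 127, 131, 136, 139, 143, 147, 148, 150, 154, 157, 161.
n = 16.
r = (20/100)·(16 + 1) = 3.4.
Rank 3 is 118 and rank 4 is 119.
Interpolate: 118 + 0.4·(119 − 118) = 118 + 0.4·1 = 118.4.

118.40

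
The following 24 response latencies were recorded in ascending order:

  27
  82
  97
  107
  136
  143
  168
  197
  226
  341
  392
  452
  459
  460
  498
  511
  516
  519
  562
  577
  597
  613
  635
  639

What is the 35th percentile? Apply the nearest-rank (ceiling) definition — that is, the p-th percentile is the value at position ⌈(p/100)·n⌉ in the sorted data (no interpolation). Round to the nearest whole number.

226

n = 24.
Position = ⌈35/100 · 24⌉ = ⌈8.4⌉ = 9.
The value at rank 9 is 226.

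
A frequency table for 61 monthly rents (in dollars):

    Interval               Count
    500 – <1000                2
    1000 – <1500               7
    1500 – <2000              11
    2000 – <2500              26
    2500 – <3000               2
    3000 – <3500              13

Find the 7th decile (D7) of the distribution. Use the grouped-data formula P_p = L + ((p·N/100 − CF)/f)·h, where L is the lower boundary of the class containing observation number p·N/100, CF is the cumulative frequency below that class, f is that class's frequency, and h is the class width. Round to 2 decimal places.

N = 61; target position k = 70/100 · 61 = 42.7.
Cumulative frequencies: 2, 9, 20, 46, 48, 61.
Observation 42.7 falls in the class 2000 – <2500.
L = 2000, CF = 20, f = 26, h = 500.
P70 = 2000 + ((42.7 − 20)/26)·500 = 2000 + 436.538 = 2436.54.

2436.54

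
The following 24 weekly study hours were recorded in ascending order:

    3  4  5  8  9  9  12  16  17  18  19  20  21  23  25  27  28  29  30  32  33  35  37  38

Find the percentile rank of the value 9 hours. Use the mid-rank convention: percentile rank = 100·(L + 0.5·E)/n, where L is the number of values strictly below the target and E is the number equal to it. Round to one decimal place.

Count below 9: L = 4; count equal: E = 2; n = 24.
Percentile rank = 100·(4 + 0.5·2)/24 = 100·5/24 = 20.83.

20.8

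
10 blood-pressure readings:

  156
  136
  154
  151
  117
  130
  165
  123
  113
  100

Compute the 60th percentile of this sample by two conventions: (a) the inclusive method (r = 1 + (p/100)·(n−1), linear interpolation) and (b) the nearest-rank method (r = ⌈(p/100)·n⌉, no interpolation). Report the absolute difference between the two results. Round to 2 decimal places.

6.00

Sorted: 100, 113, 117, 123, 130, 136, 151, 154, 156, 165.
n = 10.
(a) r = 6.4; between ranks 6 (136) and 7 (151): 142.
(b) the nearest-rank method: rank 6 → 136.
|142 − 136| = 6.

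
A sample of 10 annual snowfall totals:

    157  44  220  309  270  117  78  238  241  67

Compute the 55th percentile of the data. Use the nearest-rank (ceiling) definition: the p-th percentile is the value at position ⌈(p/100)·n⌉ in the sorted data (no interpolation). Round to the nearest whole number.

220

Sorted: 44, 67, 78, 117, 157, 220, 238, 241, 270, 309.
n = 10.
Position = ⌈55/100 · 10⌉ = ⌈5.5⌉ = 6.
The value at rank 6 is 220.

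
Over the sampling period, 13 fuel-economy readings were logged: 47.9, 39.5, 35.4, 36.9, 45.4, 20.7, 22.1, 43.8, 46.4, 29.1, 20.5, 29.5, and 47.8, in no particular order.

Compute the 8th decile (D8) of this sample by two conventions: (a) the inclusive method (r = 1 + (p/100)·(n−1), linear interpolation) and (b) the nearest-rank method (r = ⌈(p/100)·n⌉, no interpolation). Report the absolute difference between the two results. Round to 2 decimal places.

Sorted: 20.5, 20.7, 22.1, 29.1, 29.5, 35.4, 36.9, 39.5, 43.8, 45.4, 46.4, 47.8, 47.9.
n = 13.
(a) r = 10.6; between ranks 10 (45.4) and 11 (46.4): 46.
(b) the nearest-rank method: rank 11 → 46.4.
|46 − 46.4| = 0.4.

0.40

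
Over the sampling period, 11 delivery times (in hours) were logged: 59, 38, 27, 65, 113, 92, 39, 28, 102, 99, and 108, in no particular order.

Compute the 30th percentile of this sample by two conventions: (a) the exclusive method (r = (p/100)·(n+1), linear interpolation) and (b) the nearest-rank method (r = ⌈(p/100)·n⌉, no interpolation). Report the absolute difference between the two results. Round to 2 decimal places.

0.40

Sorted: 27, 28, 38, 39, 59, 65, 92, 99, 102, 108, 113.
n = 11.
(a) r = 3.6; between ranks 3 (38) and 4 (39): 38.6.
(b) the nearest-rank method: rank 4 → 39.
|38.6 − 39| = 0.4.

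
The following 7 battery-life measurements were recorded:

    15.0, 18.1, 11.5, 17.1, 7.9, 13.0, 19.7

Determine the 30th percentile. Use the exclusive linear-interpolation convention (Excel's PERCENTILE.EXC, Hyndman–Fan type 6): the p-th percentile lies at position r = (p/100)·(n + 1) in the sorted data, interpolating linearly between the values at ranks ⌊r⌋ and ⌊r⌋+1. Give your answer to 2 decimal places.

Sorted: 7.9, 11.5, 13.0, 15.0, 17.1, 18.1, 19.7.
n = 7.
r = (30/100)·(7 + 1) = 2.4.
Rank 2 is 11.5 and rank 3 is 13.0.
Interpolate: 11.5 + 0.4·(13.0 − 11.5) = 11.5 + 0.4·1.5 = 12.1.

12.10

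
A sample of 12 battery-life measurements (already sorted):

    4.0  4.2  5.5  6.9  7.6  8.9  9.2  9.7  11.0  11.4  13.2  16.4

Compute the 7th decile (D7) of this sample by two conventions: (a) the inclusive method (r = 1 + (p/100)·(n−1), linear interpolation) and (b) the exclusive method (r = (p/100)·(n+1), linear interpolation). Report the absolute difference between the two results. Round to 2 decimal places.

0.43

n = 12.
(a) r = 8.7; between ranks 8 (9.7) and 9 (11.0): 10.61.
(b) r = 9.1; between ranks 9 (11.0) and 10 (11.4): 11.04.
|10.61 − 11.04| = 0.43.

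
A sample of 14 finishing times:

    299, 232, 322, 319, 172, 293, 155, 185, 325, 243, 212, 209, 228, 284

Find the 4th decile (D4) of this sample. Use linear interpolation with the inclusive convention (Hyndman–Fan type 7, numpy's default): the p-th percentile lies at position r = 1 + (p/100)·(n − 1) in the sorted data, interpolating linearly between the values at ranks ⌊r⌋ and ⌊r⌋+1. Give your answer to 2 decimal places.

228.80

Sorted: 155, 172, 185, 209, 212, 228, 232, 243, 284, 293, 299, 319, 322, 325.
n = 14.
r = 1 + (40/100)·(14 − 1) = 1 + 5.2 = 6.2.
Rank 6 is 228 and rank 7 is 232.
Interpolate: 228 + 0.2·(232 − 228) = 228 + 0.2·4 = 228.8.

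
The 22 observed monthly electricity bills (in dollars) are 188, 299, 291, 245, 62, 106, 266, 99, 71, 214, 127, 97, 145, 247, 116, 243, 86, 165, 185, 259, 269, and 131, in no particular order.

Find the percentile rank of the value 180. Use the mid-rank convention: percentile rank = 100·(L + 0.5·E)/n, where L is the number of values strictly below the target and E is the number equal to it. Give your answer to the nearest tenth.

Sorted: 62, 71, 86, 97, 99, 106, 116, 127, 131, 145, 165, 185, 188, 214, 243, 245, 247, 259, 266, 269, 291, 299.
Count below 180: L = 11; count equal: E = 0; n = 22.
Percentile rank = 100·(11 + 0.5·0)/22 = 100·11/22 = 50.

50.0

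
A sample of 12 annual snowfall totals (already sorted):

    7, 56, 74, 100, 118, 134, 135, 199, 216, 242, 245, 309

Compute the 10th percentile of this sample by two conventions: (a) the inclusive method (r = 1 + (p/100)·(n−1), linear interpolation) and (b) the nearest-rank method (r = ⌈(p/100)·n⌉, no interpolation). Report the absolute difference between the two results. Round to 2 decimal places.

n = 12.
(a) r = 2.1; between ranks 2 (56) and 3 (74): 57.8.
(b) the nearest-rank method: rank 2 → 56.
|57.8 − 56| = 1.8.

1.80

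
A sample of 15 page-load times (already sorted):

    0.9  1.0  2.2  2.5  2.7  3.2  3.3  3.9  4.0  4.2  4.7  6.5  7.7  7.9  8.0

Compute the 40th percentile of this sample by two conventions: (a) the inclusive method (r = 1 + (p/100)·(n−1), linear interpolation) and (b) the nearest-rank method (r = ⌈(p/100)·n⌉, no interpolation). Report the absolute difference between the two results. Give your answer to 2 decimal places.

n = 15.
(a) r = 6.6; between ranks 6 (3.2) and 7 (3.3): 3.26.
(b) the nearest-rank method: rank 6 → 3.2.
|3.26 − 3.2| = 0.06.

0.06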